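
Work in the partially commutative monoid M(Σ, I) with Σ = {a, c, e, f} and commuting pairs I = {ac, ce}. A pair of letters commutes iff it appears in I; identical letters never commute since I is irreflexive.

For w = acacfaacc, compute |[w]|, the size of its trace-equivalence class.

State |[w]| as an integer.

piece 0:a — minimal
piece 1:c — minimal
piece 2:a rests on {0:a}
piece 3:c rests on {1:c}
piece 4:f rests on {2:a, 3:c}
piece 5:a rests on {4:f}
piece 6:a rests on {5:a}
piece 7:c rests on {4:f}
piece 8:c rests on {7:c}
minimal pieces: {0:a, 1:c}
ways to finish when only these pieces remain (= sum over removing one remaining piece with nothing left below it):
  1 left: {6}→1  {8}→1
  2 left: {5,6}→1  {6,8}→2  {7,8}→1
  3 left: {5,6,8}→3  {6,7,8}→3
  4 left: {5,6,7,8}→6
  5 left: {4,5,6,7,8}→6
  6 left: {2,4,5,6,7,8}→6  {3,4,5,6,7,8}→6
  7 left: {0,2,4,5,6,7,8}→6  {1,3,4,5,6,7,8}→6  {2,3,4,5,6,7,8}→12
  placing 0:a first → 18 extensions
  placing 1:c first → 18 extensions
total linear extensions = 36

36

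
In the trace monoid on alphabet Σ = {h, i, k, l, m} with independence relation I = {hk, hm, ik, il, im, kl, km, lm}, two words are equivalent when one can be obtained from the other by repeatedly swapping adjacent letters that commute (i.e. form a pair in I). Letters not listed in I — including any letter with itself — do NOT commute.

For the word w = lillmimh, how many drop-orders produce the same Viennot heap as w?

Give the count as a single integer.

280

piece 0:l — minimal
piece 1:i — minimal
piece 2:l rests on {0:l}
piece 3:l rests on {2:l}
piece 4:m — minimal
piece 5:i rests on {1:i}
piece 6:m rests on {4:m}
piece 7:h rests on {3:l, 5:i}
minimal pieces: {0:l, 1:i, 4:m}
ways to finish when only these pieces remain (= sum over removing one remaining piece with nothing left below it):
  1 left: {6}→1  {7}→1
  2 left: {3,7}→1  {4,6}→1  {5,7}→1  {6,7}→2
  3 left: {1,5,7}→1  {2,3,7}→1  {3,5,7}→2  {3,6,7}→3  {4,6,7}→3  {5,6,7}→3
  4 left: {0,2,3,7}→1  {1,3,5,7}→3  {1,5,6,7}→4  {2,3,5,7}→3  {2,3,6,7}→4  {3,4,6,7}→6  {3,5,6,7}→8  {4,5,6,7}→6
  5 left: {0,2,3,5,7}→4  {0,2,3,6,7}→5  {1,2,3,5,7}→6  {1,3,5,6,7}→15  {1,4,5,6,7}→10  {2,3,4,6,7}→10  {2,3,5,6,7}→15  {3,4,5,6,7}→20
  6 left: {0,1,2,3,5,7}→10  {0,2,3,4,6,7}→15  {0,2,3,5,6,7}→24  {1,2,3,5,6,7}→36  {1,3,4,5,6,7}→45  {2,3,4,5,6,7}→45
  placing 0:l first → 126 extensions
  placing 1:i first → 84 extensions
  placing 4:m first → 70 extensions
total linear extensions = 280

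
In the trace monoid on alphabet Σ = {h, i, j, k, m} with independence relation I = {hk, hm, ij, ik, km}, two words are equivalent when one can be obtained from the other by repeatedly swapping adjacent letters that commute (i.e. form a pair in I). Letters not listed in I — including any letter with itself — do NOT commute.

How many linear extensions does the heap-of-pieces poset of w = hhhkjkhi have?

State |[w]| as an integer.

12

drop 0:h onto floor
drop 1:h onto {0:h}
drop 2:h onto {1:h}
drop 3:k onto floor
drop 4:j onto {2:h, 3:k}
drop 5:k onto {4:j}
drop 6:h onto {4:j}
drop 7:i onto {6:h}
ground layer = {0:h, 3:k}
drop-orders for the pieces not yet dropped (sum over which currently-grounded one goes next):
  1 to go: {5} 1  {7} 1
  2 to go: {5,7} 2  {6,7} 1
  3 to go: {5,6,7} 3
  4 to go: {4,5,6,7} 3
  5 to go: {2,4,5,6,7} 3  {3,4,5,6,7} 3
  6 to go: {1,2,4,5,6,7} 3  {2,3,4,5,6,7} 6
  if 0:h drops first: 9 orders
  if 3:k drops first: 3 orders
heap linearizations: 12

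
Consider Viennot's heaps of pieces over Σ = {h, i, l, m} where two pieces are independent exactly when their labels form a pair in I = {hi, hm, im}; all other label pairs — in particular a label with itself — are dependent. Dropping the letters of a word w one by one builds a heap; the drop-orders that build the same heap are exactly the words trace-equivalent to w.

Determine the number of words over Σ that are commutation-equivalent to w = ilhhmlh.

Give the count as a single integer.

3

piece 0:i — minimal
piece 1:l rests on {0:i}
piece 2:h rests on {1:l}
piece 3:h rests on {2:h}
piece 4:m rests on {1:l}
piece 5:l rests on {3:h, 4:m}
piece 6:h rests on {5:l}
minimal pieces: {0:i}
ways to finish when only these pieces remain (= sum over removing one remaining piece with nothing left below it):
  1 left: {6}→1
  2 left: {5,6}→1
  3 left: {3,5,6}→1  {4,5,6}→1
  4 left: {2,3,5,6}→1  {3,4,5,6}→2
  5 left: {2,3,4,5,6}→3
  placing 0:i first → 3 extensions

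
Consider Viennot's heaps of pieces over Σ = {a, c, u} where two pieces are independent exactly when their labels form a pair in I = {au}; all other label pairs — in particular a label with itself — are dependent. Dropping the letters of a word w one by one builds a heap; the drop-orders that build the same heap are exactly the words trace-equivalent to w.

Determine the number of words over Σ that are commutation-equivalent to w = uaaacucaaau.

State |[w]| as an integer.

#0=u has no predecessor
#1=a has no predecessor
#2=a depends on [1:a]
#3=a depends on [2:a]
#4=c depends on [0:u, 3:a]
#5=u depends on [4:c]
#6=c depends on [5:u]
#7=a depends on [6:c]
#8=a depends on [7:a]
#9=a depends on [8:a]
#10=u depends on [6:c]
sources: [0:u, 1:a]
N(rest) = Σ N(rest − s) over sources s of rest; N(one piece) = 1:
  size 1 → [9]=1  [10]=1
  size 2 → [8,9]=1  [9,10]=2
  size 3 → [7,8,9]=1  [8,9,10]=3
  size 4 → [7,8,9,10]=4
  size 5 → [6,7,8,9,10]=4
  size 6 → [5,6,7,8,9,10]=4
  size 7 → [4,5,6,7,8,9,10]=4
  size 8 → [0,4,5,6,7,8,9,10]=4  [3,4,5,6,7,8,9,10]=4
  size 9 → [0,3,4,5,6,7,8,9,10]=8  [2,3,4,5,6,7,8,9,10]=4
  first=0(u) contributes 4
  first=1(a) contributes 12
|[w]| = 16

16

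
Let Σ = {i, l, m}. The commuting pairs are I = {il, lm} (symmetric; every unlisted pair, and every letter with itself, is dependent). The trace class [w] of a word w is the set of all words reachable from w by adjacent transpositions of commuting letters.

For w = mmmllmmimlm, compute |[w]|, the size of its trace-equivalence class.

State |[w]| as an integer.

165

#0=m has no predecessor
#1=m depends on [0:m]
#2=m depends on [1:m]
#3=l has no predecessor
#4=l depends on [3:l]
#5=m depends on [2:m]
#6=m depends on [5:m]
#7=i depends on [6:m]
#8=m depends on [7:i]
#9=l depends on [4:l]
#10=m depends on [8:m]
sources: [0:m, 3:l]
N(rest) = Σ N(rest − s) over sources s of rest; N(one piece) = 1:
  size 1 → [9]=1  [10]=1
  size 2 → [4,9]=1  [8,10]=1  [9,10]=2
  size 3 → [3,4,9]=1  [4,9,10]=3  [7,8,10]=1  [8,9,10]=3
  size 4 → [3,4,9,10]=4  [4,8,9,10]=6  [6,7,8,10]=1  [7,8,9,10]=4
  size 5 → [3,4,8,9,10]=10  [4,7,8,9,10]=10  [5,6,7,8,10]=1  [6,7,8,9,10]=5
  size 6 → [2,5,6,7,8,10]=1  [3,4,7,8,9,10]=20  [4,6,7,8,9,10]=15  [5,6,7,8,9,10]=6
  size 7 → [1,2,5,6,7,8,10]=1  [2,5,6,7,8,9,10]=7  [3,4,6,7,8,9,10]=35  [4,5,6,7,8,9,10]=21
  size 8 → [0,1,2,5,6,7,8,10]=1  [1,2,5,6,7,8,9,10]=8  [2,4,5,6,7,8,9,10]=28  [3,4,5,6,7,8,9,10]=56
  size 9 → [0,1,2,5,6,7,8,9,10]=9  [1,2,4,5,6,7,8,9,10]=36  [2,3,4,5,6,7,8,9,10]=84
  first=0(m) contributes 120
  first=3(l) contributes 45
|[w]| = 165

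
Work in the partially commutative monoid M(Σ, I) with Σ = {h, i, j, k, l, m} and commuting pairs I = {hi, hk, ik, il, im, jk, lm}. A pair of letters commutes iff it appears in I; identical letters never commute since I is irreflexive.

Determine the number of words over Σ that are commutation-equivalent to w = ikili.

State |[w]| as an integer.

10

piece 0:i — minimal
piece 1:k — minimal
piece 2:i rests on {0:i}
piece 3:l rests on {1:k}
piece 4:i rests on {2:i}
minimal pieces: {0:i, 1:k}
ways to finish when only these pieces remain (= sum over removing one remaining piece with nothing left below it):
  1 left: {3}→1  {4}→1
  2 left: {1,3}→1  {2,4}→1  {3,4}→2
  3 left: {0,2,4}→1  {1,3,4}→3  {2,3,4}→3
  placing 0:i first → 6 extensions
  placing 1:k first → 4 extensions
total linear extensions = 10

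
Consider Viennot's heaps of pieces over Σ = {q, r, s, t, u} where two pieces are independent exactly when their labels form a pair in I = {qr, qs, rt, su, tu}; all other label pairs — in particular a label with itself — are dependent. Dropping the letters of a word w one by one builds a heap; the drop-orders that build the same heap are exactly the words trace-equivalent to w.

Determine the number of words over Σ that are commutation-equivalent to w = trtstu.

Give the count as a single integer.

piece 0:t — minimal
piece 1:r — minimal
piece 2:t rests on {0:t}
piece 3:s rests on {1:r, 2:t}
piece 4:t rests on {3:s}
piece 5:u rests on {1:r}
minimal pieces: {0:t, 1:r}
ways to finish when only these pieces remain (= sum over removing one remaining piece with nothing left below it):
  1 left: {4}→1  {5}→1
  2 left: {3,4}→1  {4,5}→2
  3 left: {2,3,4}→1  {3,4,5}→3
  4 left: {0,2,3,4}→1  {1,3,4,5}→3  {2,3,4,5}→4
  placing 0:t first → 7 extensions
  placing 1:r first → 5 extensions
total linear extensions = 12

12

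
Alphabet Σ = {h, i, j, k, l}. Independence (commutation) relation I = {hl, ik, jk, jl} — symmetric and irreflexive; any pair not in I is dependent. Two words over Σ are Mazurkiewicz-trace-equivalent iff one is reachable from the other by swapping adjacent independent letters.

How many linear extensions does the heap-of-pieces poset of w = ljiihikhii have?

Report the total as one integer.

piece 0:l — minimal
piece 1:j — minimal
piece 2:i rests on {0:l, 1:j}
piece 3:i rests on {2:i}
piece 4:h rests on {3:i}
piece 5:i rests on {4:h}
piece 6:k rests on {4:h}
piece 7:h rests on {5:i, 6:k}
piece 8:i rests on {7:h}
piece 9:i rests on {8:i}
minimal pieces: {0:l, 1:j}
ways to finish when only these pieces remain (= sum over removing one remaining piece with nothing left below it):
  1 left: {9}→1
  2 left: {8,9}→1
  3 left: {7,8,9}→1
  4 left: {5,7,8,9}→1  {6,7,8,9}→1
  5 left: {5,6,7,8,9}→2
  6 left: {4,5,6,7,8,9}→2
  7 left: {3,4,5,6,7,8,9}→2
  8 left: {2,3,4,5,6,7,8,9}→2
  placing 0:l first → 2 extensions
  placing 1:j first → 2 extensions
total linear extensions = 4

4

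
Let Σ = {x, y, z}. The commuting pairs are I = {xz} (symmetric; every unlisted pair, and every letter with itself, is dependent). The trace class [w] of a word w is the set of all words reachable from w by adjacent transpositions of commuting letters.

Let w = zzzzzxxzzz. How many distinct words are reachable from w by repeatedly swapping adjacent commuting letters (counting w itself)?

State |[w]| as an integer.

45

drop 0:z onto floor
drop 1:z onto {0:z}
drop 2:z onto {1:z}
drop 3:z onto {2:z}
drop 4:z onto {3:z}
drop 5:x onto floor
drop 6:x onto {5:x}
drop 7:z onto {4:z}
drop 8:z onto {7:z}
drop 9:z onto {8:z}
ground layer = {0:z, 5:x}
drop-orders for the pieces not yet dropped (sum over which currently-grounded one goes next):
  1 to go: {6} 1  {9} 1
  2 to go: {5,6} 1  {6,9} 2  {8,9} 1
  3 to go: {5,6,9} 3  {6,8,9} 3  {7,8,9} 1
  4 to go: {4,7,8,9} 1  {5,6,8,9} 6  {6,7,8,9} 4
  5 to go: {3,4,7,8,9} 1  {4,6,7,8,9} 5  {5,6,7,8,9} 10
  6 to go: {2,3,4,7,8,9} 1  {3,4,6,7,8,9} 6  {4,5,6,7,8,9} 15
  7 to go: {1,2,3,4,7,8,9} 1  {2,3,4,6,7,8,9} 7  {3,4,5,6,7,8,9} 21
  8 to go: {0,1,2,3,4,7,8,9} 1  {1,2,3,4,6,7,8,9} 8  {2,3,4,5,6,7,8,9} 28
  if 0:z drops first: 36 orders
  if 5:x drops first: 9 orders
heap linearizations: 45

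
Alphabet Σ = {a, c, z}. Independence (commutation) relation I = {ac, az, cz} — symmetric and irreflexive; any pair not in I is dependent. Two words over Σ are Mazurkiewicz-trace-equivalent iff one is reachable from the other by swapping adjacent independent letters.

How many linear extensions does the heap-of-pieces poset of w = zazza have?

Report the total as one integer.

10

drop 0:z onto floor
drop 1:a onto floor
drop 2:z onto {0:z}
drop 3:z onto {2:z}
drop 4:a onto {1:a}
ground layer = {0:z, 1:a}
drop-orders for the pieces not yet dropped (sum over which currently-grounded one goes next):
  1 to go: {3} 1  {4} 1
  2 to go: {1,4} 1  {2,3} 1  {3,4} 2
  3 to go: {0,2,3} 1  {1,3,4} 3  {2,3,4} 3
  if 0:z drops first: 6 orders
  if 1:a drops first: 4 orders
heap linearizations: 10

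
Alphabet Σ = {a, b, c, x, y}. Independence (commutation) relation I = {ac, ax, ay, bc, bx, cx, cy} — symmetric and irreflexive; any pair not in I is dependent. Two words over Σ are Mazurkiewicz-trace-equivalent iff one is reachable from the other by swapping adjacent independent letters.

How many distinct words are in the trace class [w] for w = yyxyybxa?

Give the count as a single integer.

0(y) covers ∅
1(y) covers 0:y
2(x) covers 1:y
3(y) covers 2:x
4(y) covers 3:y
5(b) covers 4:y
6(x) covers 4:y
7(a) covers 5:b
floor of heap: 0:y
completions by unplaced set U, small U first (add the entries for U minus each lowest piece of U):
  |U|=1: {6}:1  {7}:1
  |U|=2: {5,7}:1  {6,7}:2
  |U|=3: {5,6,7}:3
  |U|=4: {4,5,6,7}:3
  |U|=5: {3,4,5,6,7}:3
  |U|=6: {2,3,4,5,6,7}:3
  start at 0(y): 3

3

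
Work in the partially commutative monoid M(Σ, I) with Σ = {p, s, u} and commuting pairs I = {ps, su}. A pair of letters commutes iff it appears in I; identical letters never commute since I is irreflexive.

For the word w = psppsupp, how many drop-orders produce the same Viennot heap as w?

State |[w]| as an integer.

28

drop 0:p onto floor
drop 1:s onto floor
drop 2:p onto {0:p}
drop 3:p onto {2:p}
drop 4:s onto {1:s}
drop 5:u onto {3:p}
drop 6:p onto {5:u}
drop 7:p onto {6:p}
ground layer = {0:p, 1:s}
drop-orders for the pieces not yet dropped (sum over which currently-grounded one goes next):
  1 to go: {4} 1  {7} 1
  2 to go: {1,4} 1  {4,7} 2  {6,7} 1
  3 to go: {1,4,7} 3  {4,6,7} 3  {5,6,7} 1
  4 to go: {1,4,6,7} 6  {3,5,6,7} 1  {4,5,6,7} 4
  5 to go: {1,4,5,6,7} 10  {2,3,5,6,7} 1  {3,4,5,6,7} 5
  6 to go: {0,2,3,5,6,7} 1  {1,3,4,5,6,7} 15  {2,3,4,5,6,7} 6
  if 0:p drops first: 21 orders
  if 1:s drops first: 7 orders
heap linearizations: 28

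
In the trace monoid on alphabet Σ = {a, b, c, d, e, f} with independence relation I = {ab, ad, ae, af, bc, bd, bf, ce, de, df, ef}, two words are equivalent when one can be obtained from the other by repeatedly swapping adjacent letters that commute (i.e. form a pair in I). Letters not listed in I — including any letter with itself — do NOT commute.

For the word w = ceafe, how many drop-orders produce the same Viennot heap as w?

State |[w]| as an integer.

20

#0=c has no predecessor
#1=e has no predecessor
#2=a depends on [0:c]
#3=f depends on [0:c]
#4=e depends on [1:e]
sources: [0:c, 1:e]
N(rest) = Σ N(rest − s) over sources s of rest; N(one piece) = 1:
  size 1 → [2]=1  [3]=1  [4]=1
  size 2 → [1,4]=1  [2,3]=2  [2,4]=2  [3,4]=2
  size 3 → [0,2,3]=2  [1,2,4]=3  [1,3,4]=3  [2,3,4]=6
  first=0(c) contributes 12
  first=1(e) contributes 8
|[w]| = 20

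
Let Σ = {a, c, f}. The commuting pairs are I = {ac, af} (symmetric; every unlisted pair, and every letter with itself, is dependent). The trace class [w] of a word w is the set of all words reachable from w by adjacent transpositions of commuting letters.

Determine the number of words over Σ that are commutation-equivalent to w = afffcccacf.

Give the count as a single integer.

45

drop 0:a onto floor
drop 1:f onto floor
drop 2:f onto {1:f}
drop 3:f onto {2:f}
drop 4:c onto {3:f}
drop 5:c onto {4:c}
drop 6:c onto {5:c}
drop 7:a onto {0:a}
drop 8:c onto {6:c}
drop 9:f onto {8:c}
ground layer = {0:a, 1:f}
drop-orders for the pieces not yet dropped (sum over which currently-grounded one goes next):
  1 to go: {7} 1  {9} 1
  2 to go: {0,7} 1  {7,9} 2  {8,9} 1
  3 to go: {0,7,9} 3  {6,8,9} 1  {7,8,9} 3
  4 to go: {0,7,8,9} 6  {5,6,8,9} 1  {6,7,8,9} 4
  5 to go: {0,6,7,8,9} 10  {4,5,6,8,9} 1  {5,6,7,8,9} 5
  6 to go: {0,5,6,7,8,9} 15  {3,4,5,6,8,9} 1  {4,5,6,7,8,9} 6
  7 to go: {0,4,5,6,7,8,9} 21  {2,3,4,5,6,8,9} 1  {3,4,5,6,7,8,9} 7
  8 to go: {0,3,4,5,6,7,8,9} 28  {1,2,3,4,5,6,8,9} 1  {2,3,4,5,6,7,8,9} 8
  if 0:a drops first: 9 orders
  if 1:f drops first: 36 orders
heap linearizations: 45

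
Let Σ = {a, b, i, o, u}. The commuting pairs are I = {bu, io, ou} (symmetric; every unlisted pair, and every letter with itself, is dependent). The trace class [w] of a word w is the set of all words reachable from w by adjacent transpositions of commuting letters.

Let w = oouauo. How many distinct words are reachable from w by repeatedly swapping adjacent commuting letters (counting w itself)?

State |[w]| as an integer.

6

#0=o has no predecessor
#1=o depends on [0:o]
#2=u has no predecessor
#3=a depends on [1:o, 2:u]
#4=u depends on [3:a]
#5=o depends on [3:a]
sources: [0:o, 2:u]
N(rest) = Σ N(rest − s) over sources s of rest; N(one piece) = 1:
  size 1 → [4]=1  [5]=1
  size 2 → [4,5]=2
  size 3 → [3,4,5]=2
  size 4 → [1,3,4,5]=2  [2,3,4,5]=2
  first=0(o) contributes 4
  first=2(u) contributes 2
|[w]| = 6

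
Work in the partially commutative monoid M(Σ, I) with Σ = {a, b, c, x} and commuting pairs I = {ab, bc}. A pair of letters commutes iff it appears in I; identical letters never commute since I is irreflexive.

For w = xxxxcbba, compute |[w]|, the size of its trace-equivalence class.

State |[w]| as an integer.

6

0(x) covers ∅
1(x) covers 0:x
2(x) covers 1:x
3(x) covers 2:x
4(c) covers 3:x
5(b) covers 3:x
6(b) covers 5:b
7(a) covers 4:c
floor of heap: 0:x
completions by unplaced set U, small U first (add the entries for U minus each lowest piece of U):
  |U|=1: {6}:1  {7}:1
  |U|=2: {4,7}:1  {5,6}:1  {6,7}:2
  |U|=3: {4,6,7}:3  {5,6,7}:3
  |U|=4: {4,5,6,7}:6
  |U|=5: {3,4,5,6,7}:6
  |U|=6: {2,3,4,5,6,7}:6
  start at 0(x): 6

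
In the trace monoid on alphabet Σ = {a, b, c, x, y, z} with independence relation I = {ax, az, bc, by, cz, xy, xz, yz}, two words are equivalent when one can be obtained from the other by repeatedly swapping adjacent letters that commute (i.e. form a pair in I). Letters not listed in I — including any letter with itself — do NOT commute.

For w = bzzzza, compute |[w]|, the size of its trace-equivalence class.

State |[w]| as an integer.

5

#0=b has no predecessor
#1=z depends on [0:b]
#2=z depends on [1:z]
#3=z depends on [2:z]
#4=z depends on [3:z]
#5=a depends on [0:b]
sources: [0:b]
N(rest) = Σ N(rest − s) over sources s of rest; N(one piece) = 1:
  size 1 → [4]=1  [5]=1
  size 2 → [3,4]=1  [4,5]=2
  size 3 → [2,3,4]=1  [3,4,5]=3
  size 4 → [1,2,3,4]=1  [2,3,4,5]=4
  first=0(b) contributes 5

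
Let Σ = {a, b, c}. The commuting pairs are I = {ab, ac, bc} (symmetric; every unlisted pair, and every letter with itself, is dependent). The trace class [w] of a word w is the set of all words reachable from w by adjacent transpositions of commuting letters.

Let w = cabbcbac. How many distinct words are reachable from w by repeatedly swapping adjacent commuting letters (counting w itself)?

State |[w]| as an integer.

560

drop 0:c onto floor
drop 1:a onto floor
drop 2:b onto floor
drop 3:b onto {2:b}
drop 4:c onto {0:c}
drop 5:b onto {3:b}
drop 6:a onto {1:a}
drop 7:c onto {4:c}
ground layer = {0:c, 1:a, 2:b}
drop-orders for the pieces not yet dropped (sum over which currently-grounded one goes next):
  1 to go: {5} 1  {6} 1  {7} 1
  2 to go: {1,6} 1  {3,5} 1  {4,7} 1  {5,6} 2  {5,7} 2  {6,7} 2
  3 to go: {0,4,7} 1  {1,5,6} 3  {1,6,7} 3  {2,3,5} 1  {3,5,6} 3  {3,5,7} 3  {4,5,7} 3  {4,6,7} 3  {5,6,7} 6
  4 to go: {0,4,5,7} 4  {0,4,6,7} 4  {1,3,5,6} 6  {1,4,6,7} 6  {1,5,6,7} 12  {2,3,5,6} 4  {2,3,5,7} 4  {3,4,5,7} 6  {3,5,6,7} 12  {4,5,6,7} 12
  5 to go: {0,1,4,6,7} 10  {0,3,4,5,7} 10  {0,4,5,6,7} 20  {1,2,3,5,6} 10  {1,3,5,6,7} 30  {1,4,5,6,7} 30  {2,3,4,5,7} 10  {2,3,5,6,7} 20  {3,4,5,6,7} 30
  6 to go: {0,1,4,5,6,7} 60  {0,2,3,4,5,7} 20  {0,3,4,5,6,7} 60  {1,2,3,5,6,7} 60  {1,3,4,5,6,7} 90  {2,3,4,5,6,7} 60
  if 0:c drops first: 210 orders
  if 1:a drops first: 140 orders
  if 2:b drops first: 210 orders
heap linearizations: 560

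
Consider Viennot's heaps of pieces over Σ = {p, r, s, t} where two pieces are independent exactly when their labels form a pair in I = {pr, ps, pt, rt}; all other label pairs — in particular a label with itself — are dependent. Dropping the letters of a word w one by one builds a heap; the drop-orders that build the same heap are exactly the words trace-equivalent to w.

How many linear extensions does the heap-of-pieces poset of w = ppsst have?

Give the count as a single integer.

drop 0:p onto floor
drop 1:p onto {0:p}
drop 2:s onto floor
drop 3:s onto {2:s}
drop 4:t onto {3:s}
ground layer = {0:p, 2:s}
drop-orders for the pieces not yet dropped (sum over which currently-grounded one goes next):
  1 to go: {1} 1  {4} 1
  2 to go: {0,1} 1  {1,4} 2  {3,4} 1
  3 to go: {0,1,4} 3  {1,3,4} 3  {2,3,4} 1
  if 0:p drops first: 4 orders
  if 2:s drops first: 6 orders
heap linearizations: 10

10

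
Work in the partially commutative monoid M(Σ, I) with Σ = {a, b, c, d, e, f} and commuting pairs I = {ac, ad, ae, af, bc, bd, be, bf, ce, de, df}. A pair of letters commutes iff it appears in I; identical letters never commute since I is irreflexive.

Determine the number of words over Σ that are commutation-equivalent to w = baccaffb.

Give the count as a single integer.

70

0(b) covers ∅
1(a) covers 0:b
2(c) covers ∅
3(c) covers 2:c
4(a) covers 1:a
5(f) covers 3:c
6(f) covers 5:f
7(b) covers 4:a
floor of heap: 0:b, 2:c
completions by unplaced set U, small U first (add the entries for U minus each lowest piece of U):
  |U|=1: {6}:1  {7}:1
  |U|=2: {4,7}:1  {5,6}:1  {6,7}:2
  |U|=3: {1,4,7}:1  {3,5,6}:1  {4,6,7}:3  {5,6,7}:3
  |U|=4: {0,1,4,7}:1  {1,4,6,7}:4  {2,3,5,6}:1  {3,5,6,7}:4  {4,5,6,7}:6
  |U|=5: {0,1,4,6,7}:5  {1,4,5,6,7}:10  {2,3,5,6,7}:5  {3,4,5,6,7}:10
  |U|=6: {0,1,4,5,6,7}:15  {1,3,4,5,6,7}:20  {2,3,4,5,6,7}:15
  start at 0(b): 35
  start at 2(c): 35
sum over floor = 70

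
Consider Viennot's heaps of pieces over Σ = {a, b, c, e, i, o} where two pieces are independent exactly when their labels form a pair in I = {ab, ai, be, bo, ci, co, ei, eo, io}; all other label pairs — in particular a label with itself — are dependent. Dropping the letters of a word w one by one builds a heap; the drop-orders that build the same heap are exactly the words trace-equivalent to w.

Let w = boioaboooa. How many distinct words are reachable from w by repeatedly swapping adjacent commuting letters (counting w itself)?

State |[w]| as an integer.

drop 0:b onto floor
drop 1:o onto floor
drop 2:i onto {0:b}
drop 3:o onto {1:o}
drop 4:a onto {3:o}
drop 5:b onto {2:i}
drop 6:o onto {4:a}
drop 7:o onto {6:o}
drop 8:o onto {7:o}
drop 9:a onto {8:o}
ground layer = {0:b, 1:o}
drop-orders for the pieces not yet dropped (sum over which currently-grounded one goes next):
  1 to go: {5} 1  {9} 1
  2 to go: {2,5} 1  {5,9} 2  {8,9} 1
  3 to go: {0,2,5} 1  {2,5,9} 3  {5,8,9} 3  {7,8,9} 1
  4 to go: {0,2,5,9} 4  {2,5,8,9} 6  {5,7,8,9} 4  {6,7,8,9} 1
  5 to go: {0,2,5,8,9} 10  {2,5,7,8,9} 10  {4,6,7,8,9} 1  {5,6,7,8,9} 5
  6 to go: {0,2,5,7,8,9} 20  {2,5,6,7,8,9} 15  {3,4,6,7,8,9} 1  {4,5,6,7,8,9} 6
  7 to go: {0,2,5,6,7,8,9} 35  {1,3,4,6,7,8,9} 1  {2,4,5,6,7,8,9} 21  {3,4,5,6,7,8,9} 7
  8 to go: {0,2,4,5,6,7,8,9} 56  {1,3,4,5,6,7,8,9} 8  {2,3,4,5,6,7,8,9} 28
  if 0:b drops first: 36 orders
  if 1:o drops first: 84 orders
heap linearizations: 120

120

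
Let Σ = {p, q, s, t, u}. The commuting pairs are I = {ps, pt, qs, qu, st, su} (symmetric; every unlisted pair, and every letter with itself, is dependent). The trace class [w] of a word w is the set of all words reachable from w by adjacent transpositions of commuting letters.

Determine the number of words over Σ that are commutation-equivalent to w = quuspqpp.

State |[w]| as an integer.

#0=q has no predecessor
#1=u has no predecessor
#2=u depends on [1:u]
#3=s has no predecessor
#4=p depends on [0:q, 2:u]
#5=q depends on [4:p]
#6=p depends on [5:q]
#7=p depends on [6:p]
sources: [0:q, 1:u, 3:s]
N(rest) = Σ N(rest − s) over sources s of rest; N(one piece) = 1:
  size 1 → [3]=1  [7]=1
  size 2 → [3,7]=2  [6,7]=1
  size 3 → [3,6,7]=3  [5,6,7]=1
  size 4 → [3,5,6,7]=4  [4,5,6,7]=1
  size 5 → [0,4,5,6,7]=1  [2,4,5,6,7]=1  [3,4,5,6,7]=5
  size 6 → [0,2,4,5,6,7]=2  [0,3,4,5,6,7]=6  [1,2,4,5,6,7]=1  [2,3,4,5,6,7]=6
  first=0(q) contributes 7
  first=1(u) contributes 14
  first=3(s) contributes 3
|[w]| = 24

24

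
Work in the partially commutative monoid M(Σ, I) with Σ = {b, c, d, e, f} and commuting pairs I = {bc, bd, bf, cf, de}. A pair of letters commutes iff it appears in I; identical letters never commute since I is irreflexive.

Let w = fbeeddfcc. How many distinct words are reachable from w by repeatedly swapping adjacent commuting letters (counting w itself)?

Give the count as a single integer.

48

piece 0:f — minimal
piece 1:b — minimal
piece 2:e rests on {0:f, 1:b}
piece 3:e rests on {2:e}
piece 4:d rests on {0:f}
piece 5:d rests on {4:d}
piece 6:f rests on {3:e, 5:d}
piece 7:c rests on {3:e, 5:d}
piece 8:c rests on {7:c}
minimal pieces: {0:f, 1:b}
ways to finish when only these pieces remain (= sum over removing one remaining piece with nothing left below it):
  1 left: {6}→1  {8}→1
  2 left: {6,8}→2  {7,8}→1
  3 left: {6,7,8}→3
  4 left: {3,6,7,8}→3  {5,6,7,8}→3
  5 left: {2,3,6,7,8}→3  {3,5,6,7,8}→6  {4,5,6,7,8}→3
  6 left: {1,2,3,6,7,8}→3  {2,3,5,6,7,8}→9  {3,4,5,6,7,8}→9
  7 left: {1,2,3,5,6,7,8}→12  {2,3,4,5,6,7,8}→18
  placing 0:f first → 30 extensions
  placing 1:b first → 18 extensions
total linear extensions = 48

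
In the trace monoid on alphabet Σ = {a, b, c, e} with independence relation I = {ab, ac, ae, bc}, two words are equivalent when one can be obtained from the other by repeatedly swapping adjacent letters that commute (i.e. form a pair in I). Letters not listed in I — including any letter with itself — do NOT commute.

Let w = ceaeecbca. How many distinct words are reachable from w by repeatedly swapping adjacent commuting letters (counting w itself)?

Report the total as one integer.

108

piece 0:c — minimal
piece 1:e rests on {0:c}
piece 2:a — minimal
piece 3:e rests on {1:e}
piece 4:e rests on {3:e}
piece 5:c rests on {4:e}
piece 6:b rests on {4:e}
piece 7:c rests on {5:c}
piece 8:a rests on {2:a}
minimal pieces: {0:c, 2:a}
ways to finish when only these pieces remain (= sum over removing one remaining piece with nothing left below it):
  1 left: {6}→1  {7}→1  {8}→1
  2 left: {2,8}→1  {5,7}→1  {6,7}→2  {6,8}→2  {7,8}→2
  3 left: {2,6,8}→3  {2,7,8}→3  {5,6,7}→3  {5,7,8}→3  {6,7,8}→6
  4 left: {2,5,7,8}→6  {2,6,7,8}→12  {4,5,6,7}→3  {5,6,7,8}→12
  5 left: {2,5,6,7,8}→30  {3,4,5,6,7}→3  {4,5,6,7,8}→15
  6 left: {1,3,4,5,6,7}→3  {2,4,5,6,7,8}→45  {3,4,5,6,7,8}→18
  7 left: {0,1,3,4,5,6,7}→3  {1,3,4,5,6,7,8}→21  {2,3,4,5,6,7,8}→63
  placing 0:c first → 84 extensions
  placing 2:a first → 24 extensions
total linear extensions = 108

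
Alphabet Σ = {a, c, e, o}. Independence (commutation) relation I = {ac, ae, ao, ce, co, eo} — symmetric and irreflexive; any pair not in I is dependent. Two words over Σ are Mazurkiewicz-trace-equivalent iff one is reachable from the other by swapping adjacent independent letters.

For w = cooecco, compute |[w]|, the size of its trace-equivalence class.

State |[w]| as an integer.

140

piece 0:c — minimal
piece 1:o — minimal
piece 2:o rests on {1:o}
piece 3:e — minimal
piece 4:c rests on {0:c}
piece 5:c rests on {4:c}
piece 6:o rests on {2:o}
minimal pieces: {0:c, 1:o, 3:e}
ways to finish when only these pieces remain (= sum over removing one remaining piece with nothing left below it):
  1 left: {3}→1  {5}→1  {6}→1
  2 left: {2,6}→1  {3,5}→2  {3,6}→2  {4,5}→1  {5,6}→2
  3 left: {0,4,5}→1  {1,2,6}→1  {2,3,6}→3  {2,5,6}→3  {3,4,5}→3  {3,5,6}→6  {4,5,6}→3
  4 left: {0,3,4,5}→4  {0,4,5,6}→4  {1,2,3,6}→4  {1,2,5,6}→4  {2,3,5,6}→12  {2,4,5,6}→6  {3,4,5,6}→12
  5 left: {0,2,4,5,6}→10  {0,3,4,5,6}→20  {1,2,3,5,6}→20  {1,2,4,5,6}→10  {2,3,4,5,6}→30
  placing 0:c first → 60 extensions
  placing 1:o first → 60 extensions
  placing 3:e first → 20 extensions
total linear extensions = 140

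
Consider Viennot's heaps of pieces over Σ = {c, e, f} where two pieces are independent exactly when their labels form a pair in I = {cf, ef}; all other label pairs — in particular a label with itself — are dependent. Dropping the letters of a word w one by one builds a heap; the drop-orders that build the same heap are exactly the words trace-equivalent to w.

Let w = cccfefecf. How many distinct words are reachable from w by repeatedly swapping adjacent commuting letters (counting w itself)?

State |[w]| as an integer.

piece 0:c — minimal
piece 1:c rests on {0:c}
piece 2:c rests on {1:c}
piece 3:f — minimal
piece 4:e rests on {2:c}
piece 5:f rests on {3:f}
piece 6:e rests on {4:e}
piece 7:c rests on {6:e}
piece 8:f rests on {5:f}
minimal pieces: {0:c, 3:f}
ways to finish when only these pieces remain (= sum over removing one remaining piece with nothing left below it):
  1 left: {7}→1  {8}→1
  2 left: {5,8}→1  {6,7}→1  {7,8}→2
  3 left: {3,5,8}→1  {4,6,7}→1  {5,7,8}→3  {6,7,8}→3
  4 left: {2,4,6,7}→1  {3,5,7,8}→4  {4,6,7,8}→4  {5,6,7,8}→6
  5 left: {1,2,4,6,7}→1  {2,4,6,7,8}→5  {3,5,6,7,8}→10  {4,5,6,7,8}→10
  6 left: {0,1,2,4,6,7}→1  {1,2,4,6,7,8}→6  {2,4,5,6,7,8}→15  {3,4,5,6,7,8}→20
  7 left: {0,1,2,4,6,7,8}→7  {1,2,4,5,6,7,8}→21  {2,3,4,5,6,7,8}→35
  placing 0:c first → 56 extensions
  placing 3:f first → 28 extensions
total linear extensions = 84

84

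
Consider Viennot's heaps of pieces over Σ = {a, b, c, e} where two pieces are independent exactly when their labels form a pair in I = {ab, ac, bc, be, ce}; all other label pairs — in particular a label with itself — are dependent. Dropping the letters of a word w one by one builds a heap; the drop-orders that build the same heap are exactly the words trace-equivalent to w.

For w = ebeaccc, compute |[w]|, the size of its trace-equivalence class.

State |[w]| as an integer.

140

0(e) covers ∅
1(b) covers ∅
2(e) covers 0:e
3(a) covers 2:e
4(c) covers ∅
5(c) covers 4:c
6(c) covers 5:c
floor of heap: 0:e, 1:b, 4:c
completions by unplaced set U, small U first (add the entries for U minus each lowest piece of U):
  |U|=1: {1}:1  {3}:1  {6}:1
  |U|=2: {1,3}:2  {1,6}:2  {2,3}:1  {3,6}:2  {5,6}:1
  |U|=3: {0,2,3}:1  {1,2,3}:3  {1,3,6}:6  {1,5,6}:3  {2,3,6}:3  {3,5,6}:3  {4,5,6}:1
  |U|=4: {0,1,2,3}:4  {0,2,3,6}:4  {1,2,3,6}:12  {1,3,5,6}:12  {1,4,5,6}:4  {2,3,5,6}:6  {3,4,5,6}:4
  |U|=5: {0,1,2,3,6}:20  {0,2,3,5,6}:10  {1,2,3,5,6}:30  {1,3,4,5,6}:20  {2,3,4,5,6}:10
  start at 0(e): 60
  start at 1(b): 20
  start at 4(c): 60
sum over floor = 140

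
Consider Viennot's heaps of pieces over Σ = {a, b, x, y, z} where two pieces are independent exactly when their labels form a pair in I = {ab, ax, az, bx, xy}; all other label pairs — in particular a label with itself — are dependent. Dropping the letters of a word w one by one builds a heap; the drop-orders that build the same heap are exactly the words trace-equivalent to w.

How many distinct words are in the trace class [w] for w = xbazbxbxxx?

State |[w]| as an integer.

#0=x has no predecessor
#1=b has no predecessor
#2=a has no predecessor
#3=z depends on [0:x, 1:b]
#4=b depends on [3:z]
#5=x depends on [3:z]
#6=b depends on [4:b]
#7=x depends on [5:x]
#8=x depends on [7:x]
#9=x depends on [8:x]
sources: [0:x, 1:b, 2:a]
N(rest) = Σ N(rest − s) over sources s of rest; N(one piece) = 1:
  size 1 → [2]=1  [6]=1  [9]=1
  size 2 → [2,6]=2  [2,9]=2  [4,6]=1  [6,9]=2  [8,9]=1
  size 3 → [2,4,6]=3  [2,6,9]=6  [2,8,9]=3  [4,6,9]=3  [6,8,9]=3  [7,8,9]=1
  size 4 → [2,4,6,9]=12  [2,6,8,9]=12  [2,7,8,9]=4  [4,6,8,9]=6  [5,7,8,9]=1  [6,7,8,9]=4
  size 5 → [2,4,6,8,9]=30  [2,5,7,8,9]=5  [2,6,7,8,9]=20  [4,6,7,8,9]=10  [5,6,7,8,9]=5
  size 6 → [2,4,6,7,8,9]=60  [2,5,6,7,8,9]=30  [4,5,6,7,8,9]=15
  size 7 → [2,4,5,6,7,8,9]=105  [3,4,5,6,7,8,9]=15
  size 8 → [0,3,4,5,6,7,8,9]=15  [1,3,4,5,6,7,8,9]=15  [2,3,4,5,6,7,8,9]=120
  first=0(x) contributes 135
  first=1(b) contributes 135
  first=2(a) contributes 30
|[w]| = 300

300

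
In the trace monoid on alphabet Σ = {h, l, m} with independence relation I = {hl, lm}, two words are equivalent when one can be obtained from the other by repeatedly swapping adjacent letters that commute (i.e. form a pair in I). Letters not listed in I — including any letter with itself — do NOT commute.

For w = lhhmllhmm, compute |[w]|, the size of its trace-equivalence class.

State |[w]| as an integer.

0(l) covers ∅
1(h) covers ∅
2(h) covers 1:h
3(m) covers 2:h
4(l) covers 0:l
5(l) covers 4:l
6(h) covers 3:m
7(m) covers 6:h
8(m) covers 7:m
floor of heap: 0:l, 1:h
completions by unplaced set U, small U first (add the entries for U minus each lowest piece of U):
  |U|=1: {5}:1  {8}:1
  |U|=2: {4,5}:1  {5,8}:2  {7,8}:1
  |U|=3: {0,4,5}:1  {4,5,8}:3  {5,7,8}:3  {6,7,8}:1
  |U|=4: {0,4,5,8}:4  {3,6,7,8}:1  {4,5,7,8}:6  {5,6,7,8}:4
  |U|=5: {0,4,5,7,8}:10  {2,3,6,7,8}:1  {3,5,6,7,8}:5  {4,5,6,7,8}:10
  |U|=6: {0,4,5,6,7,8}:20  {1,2,3,6,7,8}:1  {2,3,5,6,7,8}:6  {3,4,5,6,7,8}:15
  |U|=7: {0,3,4,5,6,7,8}:35  {1,2,3,5,6,7,8}:7  {2,3,4,5,6,7,8}:21
  start at 0(l): 28
  start at 1(h): 56
sum over floor = 84

84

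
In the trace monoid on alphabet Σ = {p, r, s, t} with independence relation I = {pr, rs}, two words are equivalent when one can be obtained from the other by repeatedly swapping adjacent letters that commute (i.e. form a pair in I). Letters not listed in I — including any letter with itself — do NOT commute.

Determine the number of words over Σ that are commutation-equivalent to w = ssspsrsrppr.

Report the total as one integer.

165

0(s) covers ∅
1(s) covers 0:s
2(s) covers 1:s
3(p) covers 2:s
4(s) covers 3:p
5(r) covers ∅
6(s) covers 4:s
7(r) covers 5:r
8(p) covers 6:s
9(p) covers 8:p
10(r) covers 7:r
floor of heap: 0:s, 5:r
completions by unplaced set U, small U first (add the entries for U minus each lowest piece of U):
  |U|=1: {9}:1  {10}:1
  |U|=2: {7,10}:1  {8,9}:1  {9,10}:2
  |U|=3: {5,7,10}:1  {6,8,9}:1  {7,9,10}:3  {8,9,10}:3
  |U|=4: {4,6,8,9}:1  {5,7,9,10}:4  {6,8,9,10}:4  {7,8,9,10}:6
  |U|=5: {3,4,6,8,9}:1  {4,6,8,9,10}:5  {5,7,8,9,10}:10  {6,7,8,9,10}:10
  |U|=6: {2,3,4,6,8,9}:1  {3,4,6,8,9,10}:6  {4,6,7,8,9,10}:15  {5,6,7,8,9,10}:20
  |U|=7: {1,2,3,4,6,8,9}:1  {2,3,4,6,8,9,10}:7  {3,4,6,7,8,9,10}:21  {4,5,6,7,8,9,10}:35
  |U|=8: {0,1,2,3,4,6,8,9}:1  {1,2,3,4,6,8,9,10}:8  {2,3,4,6,7,8,9,10}:28  {3,4,5,6,7,8,9,10}:56
  |U|=9: {0,1,2,3,4,6,8,9,10}:9  {1,2,3,4,6,7,8,9,10}:36  {2,3,4,5,6,7,8,9,10}:84
  start at 0(s): 120
  start at 5(r): 45
sum over floor = 165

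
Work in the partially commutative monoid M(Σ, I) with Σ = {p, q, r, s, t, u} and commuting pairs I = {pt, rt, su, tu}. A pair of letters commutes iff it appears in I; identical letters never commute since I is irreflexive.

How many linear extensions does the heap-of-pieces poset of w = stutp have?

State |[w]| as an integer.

#0=s has no predecessor
#1=t depends on [0:s]
#2=u has no predecessor
#3=t depends on [1:t]
#4=p depends on [0:s, 2:u]
sources: [0:s, 2:u]
N(rest) = Σ N(rest − s) over sources s of rest; N(one piece) = 1:
  size 1 → [3]=1  [4]=1
  size 2 → [1,3]=1  [2,4]=1  [3,4]=2
  size 3 → [1,3,4]=3  [2,3,4]=3
  first=0(s) contributes 6
  first=2(u) contributes 3
|[w]| = 9

9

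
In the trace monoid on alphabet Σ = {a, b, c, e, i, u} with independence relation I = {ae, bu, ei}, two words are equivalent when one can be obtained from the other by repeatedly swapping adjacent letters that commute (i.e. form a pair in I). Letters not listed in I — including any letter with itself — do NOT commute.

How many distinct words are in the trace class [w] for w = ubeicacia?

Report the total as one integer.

piece 0:u — minimal
piece 1:b — minimal
piece 2:e rests on {0:u, 1:b}
piece 3:i rests on {0:u, 1:b}
piece 4:c rests on {2:e, 3:i}
piece 5:a rests on {4:c}
piece 6:c rests on {5:a}
piece 7:i rests on {6:c}
piece 8:a rests on {7:i}
minimal pieces: {0:u, 1:b}
ways to finish when only these pieces remain (= sum over removing one remaining piece with nothing left below it):
  1 left: {8}→1
  2 left: {7,8}→1
  3 left: {6,7,8}→1
  4 left: {5,6,7,8}→1
  5 left: {4,5,6,7,8}→1
  6 left: {2,4,5,6,7,8}→1  {3,4,5,6,7,8}→1
  7 left: {2,3,4,5,6,7,8}→2
  placing 0:u first → 2 extensions
  placing 1:b first → 2 extensions
total linear extensions = 4

4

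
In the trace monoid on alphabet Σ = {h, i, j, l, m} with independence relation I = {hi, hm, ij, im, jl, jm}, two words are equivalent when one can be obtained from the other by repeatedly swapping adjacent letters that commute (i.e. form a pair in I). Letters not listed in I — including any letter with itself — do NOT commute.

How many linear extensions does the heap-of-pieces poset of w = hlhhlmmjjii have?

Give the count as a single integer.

piece 0:h — minimal
piece 1:l rests on {0:h}
piece 2:h rests on {1:l}
piece 3:h rests on {2:h}
piece 4:l rests on {3:h}
piece 5:m rests on {4:l}
piece 6:m rests on {5:m}
piece 7:j rests on {3:h}
piece 8:j rests on {7:j}
piece 9:i rests on {4:l}
piece 10:i rests on {9:i}
minimal pieces: {0:h}
ways to finish when only these pieces remain (= sum over removing one remaining piece with nothing left below it):
  1 left: {6}→1  {8}→1  {10}→1
  2 left: {5,6}→1  {6,8}→2  {6,10}→2  {7,8}→1  {8,10}→2  {9,10}→1
  3 left: {5,6,8}→3  {5,6,10}→3  {6,7,8}→3  {6,8,10}→6  {6,9,10}→3  {7,8,10}→3  {8,9,10}→3
  4 left: {5,6,7,8}→6  {5,6,8,10}→12  {5,6,9,10}→6  {6,7,8,10}→12  {6,8,9,10}→12  {7,8,9,10}→6
  5 left: {4,5,6,9,10}→6  {5,6,7,8,10}→30  {5,6,8,9,10}→30  {6,7,8,9,10}→30
  6 left: {4,5,6,8,9,10}→36  {5,6,7,8,9,10}→90
  7 left: {4,5,6,7,8,9,10}→126
  8 left: {3,4,5,6,7,8,9,10}→126
  9 left: {2,3,4,5,6,7,8,9,10}→126
  placing 0:h first → 126 extensions

126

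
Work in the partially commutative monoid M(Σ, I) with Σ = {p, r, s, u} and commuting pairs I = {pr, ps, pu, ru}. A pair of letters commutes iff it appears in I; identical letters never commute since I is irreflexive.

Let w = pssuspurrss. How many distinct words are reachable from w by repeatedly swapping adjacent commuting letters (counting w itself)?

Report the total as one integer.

165

piece 0:p — minimal
piece 1:s — minimal
piece 2:s rests on {1:s}
piece 3:u rests on {2:s}
piece 4:s rests on {3:u}
piece 5:p rests on {0:p}
piece 6:u rests on {4:s}
piece 7:r rests on {4:s}
piece 8:r rests on {7:r}
piece 9:s rests on {6:u, 8:r}
piece 10:s rests on {9:s}
minimal pieces: {0:p, 1:s}
ways to finish when only these pieces remain (= sum over removing one remaining piece with nothing left below it):
  1 left: {5}→1  {10}→1
  2 left: {0,5}→1  {5,10}→2  {9,10}→1
  3 left: {0,5,10}→3  {5,9,10}→3  {6,9,10}→1  {8,9,10}→1
  4 left: {0,5,9,10}→6  {5,6,9,10}→4  {5,8,9,10}→4  {6,8,9,10}→2  {7,8,9,10}→1
  5 left: {0,5,6,9,10}→10  {0,5,8,9,10}→10  {5,6,8,9,10}→10  {5,7,8,9,10}→5  {6,7,8,9,10}→3
  6 left: {0,5,6,8,9,10}→30  {0,5,7,8,9,10}→15  {4,6,7,8,9,10}→3  {5,6,7,8,9,10}→18
  7 left: {0,5,6,7,8,9,10}→63  {3,4,6,7,8,9,10}→3  {4,5,6,7,8,9,10}→21
  8 left: {0,4,5,6,7,8,9,10}→84  {2,3,4,6,7,8,9,10}→3  {3,4,5,6,7,8,9,10}→24
  9 left: {0,3,4,5,6,7,8,9,10}→108  {1,2,3,4,6,7,8,9,10}→3  {2,3,4,5,6,7,8,9,10}→27
  placing 0:p first → 30 extensions
  placing 1:s first → 135 extensions
total linear extensions = 165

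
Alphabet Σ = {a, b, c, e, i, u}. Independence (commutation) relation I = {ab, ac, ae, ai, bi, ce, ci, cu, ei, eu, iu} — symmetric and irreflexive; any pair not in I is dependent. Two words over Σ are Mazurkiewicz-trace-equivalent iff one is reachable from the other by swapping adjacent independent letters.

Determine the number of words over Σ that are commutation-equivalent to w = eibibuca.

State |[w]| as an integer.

#0=e has no predecessor
#1=i has no predecessor
#2=b depends on [0:e]
#3=i depends on [1:i]
#4=b depends on [2:b]
#5=u depends on [4:b]
#6=c depends on [4:b]
#7=a depends on [5:u]
sources: [0:e, 1:i]
N(rest) = Σ N(rest − s) over sources s of rest; N(one piece) = 1:
  size 1 → [3]=1  [6]=1  [7]=1
  size 2 → [1,3]=1  [3,6]=2  [3,7]=2  [5,7]=1  [6,7]=2
  size 3 → [1,3,6]=3  [1,3,7]=3  [3,5,7]=3  [3,6,7]=6  [5,6,7]=3
  size 4 → [1,3,5,7]=6  [1,3,6,7]=12  [3,5,6,7]=12  [4,5,6,7]=3
  size 5 → [1,3,5,6,7]=30  [2,4,5,6,7]=3  [3,4,5,6,7]=15
  size 6 → [0,2,4,5,6,7]=3  [1,3,4,5,6,7]=45  [2,3,4,5,6,7]=18
  first=0(e) contributes 63
  first=1(i) contributes 21
|[w]| = 84

84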